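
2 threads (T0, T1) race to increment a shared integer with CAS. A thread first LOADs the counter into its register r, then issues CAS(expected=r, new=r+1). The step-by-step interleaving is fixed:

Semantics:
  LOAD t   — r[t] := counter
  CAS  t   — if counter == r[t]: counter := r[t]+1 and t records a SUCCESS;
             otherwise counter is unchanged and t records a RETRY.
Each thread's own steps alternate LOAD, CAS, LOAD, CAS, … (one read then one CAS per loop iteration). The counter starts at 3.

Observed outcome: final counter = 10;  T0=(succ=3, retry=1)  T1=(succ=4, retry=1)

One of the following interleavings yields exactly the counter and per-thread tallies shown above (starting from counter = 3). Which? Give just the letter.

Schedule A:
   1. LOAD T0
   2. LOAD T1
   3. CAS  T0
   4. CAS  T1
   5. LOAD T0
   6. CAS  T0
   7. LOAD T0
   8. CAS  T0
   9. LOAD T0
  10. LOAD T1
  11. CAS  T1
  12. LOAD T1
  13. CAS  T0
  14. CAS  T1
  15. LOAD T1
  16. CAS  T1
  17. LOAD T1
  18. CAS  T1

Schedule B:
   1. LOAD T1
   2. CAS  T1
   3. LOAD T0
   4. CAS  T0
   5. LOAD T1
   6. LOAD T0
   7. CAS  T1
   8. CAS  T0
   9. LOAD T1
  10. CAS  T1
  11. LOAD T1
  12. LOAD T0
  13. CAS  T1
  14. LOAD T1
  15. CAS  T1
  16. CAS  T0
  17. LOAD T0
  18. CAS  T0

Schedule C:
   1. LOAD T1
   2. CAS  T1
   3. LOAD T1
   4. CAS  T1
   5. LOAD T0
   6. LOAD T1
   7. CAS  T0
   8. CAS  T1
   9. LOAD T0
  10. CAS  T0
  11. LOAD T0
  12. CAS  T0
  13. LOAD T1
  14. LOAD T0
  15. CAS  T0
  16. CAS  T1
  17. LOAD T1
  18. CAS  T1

A

Run A:
[1] T0.load  rd  (counter 3, T0.r 3)
[2] T1.load  rd  (counter 3, T1.r 3)
[3] T0.cas  hit  (counter 4, T0.r 3)
[4] T1.cas  miss  (counter 4, T1.r 3)
[5] T0.load  rd  (counter 4, T0.r 4)
[6] T0.cas  hit  (counter 5, T0.r 4)
[7] T0.load  rd  (counter 5, T0.r 5)
[8] T0.cas  hit  (counter 6, T0.r 5)
[9] T0.load  rd  (counter 6, T0.r 6)
[10] T1.load  rd  (counter 6, T1.r 6)
[11] T1.cas  hit  (counter 7, T1.r 6)
[12] T1.load  rd  (counter 7, T1.r 7)
[13] T0.cas  miss  (counter 7, T0.r 6)
[14] T1.cas  hit  (counter 8, T1.r 7)
[15] T1.load  rd  (counter 8, T1.r 8)
[16] T1.cas  hit  (counter 9, T1.r 8)
[17] T1.load  rd  (counter 9, T1.r 9)
[18] T1.cas  hit  (counter 10, T1.r 9)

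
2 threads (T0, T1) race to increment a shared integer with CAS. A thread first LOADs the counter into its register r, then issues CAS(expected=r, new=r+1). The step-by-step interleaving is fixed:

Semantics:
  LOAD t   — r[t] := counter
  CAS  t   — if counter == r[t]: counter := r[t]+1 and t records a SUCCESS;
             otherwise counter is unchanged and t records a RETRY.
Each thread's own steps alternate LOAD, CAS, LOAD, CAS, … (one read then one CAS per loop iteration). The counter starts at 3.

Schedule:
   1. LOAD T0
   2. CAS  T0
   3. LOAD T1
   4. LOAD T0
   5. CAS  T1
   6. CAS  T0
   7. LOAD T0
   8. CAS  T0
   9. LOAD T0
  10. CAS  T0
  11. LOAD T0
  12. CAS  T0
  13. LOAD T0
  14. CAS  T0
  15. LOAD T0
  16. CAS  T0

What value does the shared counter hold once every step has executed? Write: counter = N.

   1) LOAD T0:  M=3  r_T0=3
   2) CAS  T0:  M=4  r_T0=3 ✓
   3) LOAD T1:  M=4  r_T1=4
   4) LOAD T0:  M=4  r_T0=4
   5) CAS  T1:  M=5  r_T1=4 ✓
   6) CAS  T0:  M=5  r_T0=4 ✗
   7) LOAD T0:  M=5  r_T0=5
   8) CAS  T0:  M=6  r_T0=5 ✓
   9) LOAD T0:  M=6  r_T0=6
  10) CAS  T0:  M=7  r_T0=6 ✓
  11) LOAD T0:  M=7  r_T0=7
  12) CAS  T0:  M=8  r_T0=7 ✓
  13) LOAD T0:  M=8  r_T0=8
  14) CAS  T0:  M=9  r_T0=8 ✓
  15) LOAD T0:  M=9  r_T0=9
  16) CAS  T0:  M=10  r_T0=9 ✓

counter = 10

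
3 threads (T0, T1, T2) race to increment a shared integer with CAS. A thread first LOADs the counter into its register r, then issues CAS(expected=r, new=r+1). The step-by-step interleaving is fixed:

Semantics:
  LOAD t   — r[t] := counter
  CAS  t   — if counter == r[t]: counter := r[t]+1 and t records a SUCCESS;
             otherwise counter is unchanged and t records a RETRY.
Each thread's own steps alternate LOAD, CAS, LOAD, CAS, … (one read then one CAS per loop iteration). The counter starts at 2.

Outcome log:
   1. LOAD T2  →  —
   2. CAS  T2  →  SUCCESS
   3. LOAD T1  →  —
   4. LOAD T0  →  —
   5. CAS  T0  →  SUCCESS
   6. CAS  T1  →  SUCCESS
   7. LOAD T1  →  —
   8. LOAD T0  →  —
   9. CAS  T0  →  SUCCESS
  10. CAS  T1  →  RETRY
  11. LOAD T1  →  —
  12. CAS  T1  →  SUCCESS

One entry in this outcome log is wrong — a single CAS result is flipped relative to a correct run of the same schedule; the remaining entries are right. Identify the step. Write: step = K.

Re-executing:
   1) LOAD T2:  M=2  r_T2=2
   2) CAS  T2:  M=3  r_T2=2 ✓
   3) LOAD T1:  M=3  r_T1=3
   4) LOAD T0:  M=3  r_T0=3
   5) CAS  T0:  M=4  r_T0=3 ✓
   6) CAS  T1:  M=4  r_T1=3 ✗
   7) LOAD T1:  M=4  r_T1=4
   8) LOAD T0:  M=4  r_T0=4
   9) CAS  T0:  M=5  r_T0=4 ✓
  10) CAS  T1:  M=5  r_T1=4 ✗
  11) LOAD T1:  M=5  r_T1=5
  12) CAS  T1:  M=6  r_T1=5 ✓
Flip is step 6.

step = 6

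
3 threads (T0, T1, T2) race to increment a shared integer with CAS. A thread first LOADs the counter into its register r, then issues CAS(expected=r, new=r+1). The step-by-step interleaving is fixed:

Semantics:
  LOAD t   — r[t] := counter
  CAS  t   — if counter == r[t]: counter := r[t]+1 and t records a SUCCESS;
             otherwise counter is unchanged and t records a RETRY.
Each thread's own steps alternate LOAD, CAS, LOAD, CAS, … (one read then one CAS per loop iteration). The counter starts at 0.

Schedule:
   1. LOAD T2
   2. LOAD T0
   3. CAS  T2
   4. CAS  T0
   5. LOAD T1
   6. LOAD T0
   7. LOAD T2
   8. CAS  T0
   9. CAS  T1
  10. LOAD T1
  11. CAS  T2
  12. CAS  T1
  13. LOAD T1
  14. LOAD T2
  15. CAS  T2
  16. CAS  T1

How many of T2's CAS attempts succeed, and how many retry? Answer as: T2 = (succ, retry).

T2 = (2, 1)

T2 LOAD — after: cnt=0, r=0 — load
T0 LOAD — after: cnt=0, r=0 — load
T2 CAS — after: cnt=1, r=0 — ok
T0 CAS — after: cnt=1, r=0 — retry
T1 LOAD — after: cnt=1, r=1 — load
T0 LOAD — after: cnt=1, r=1 — load
T2 LOAD — after: cnt=1, r=1 — load
T0 CAS — after: cnt=2, r=1 — ok
T1 CAS — after: cnt=2, r=1 — retry
T1 LOAD — after: cnt=2, r=2 — load
T2 CAS — after: cnt=2, r=1 — retry
T1 CAS — after: cnt=3, r=2 — ok
T1 LOAD — after: cnt=3, r=3 — load
T2 LOAD — after: cnt=3, r=3 — load
T2 CAS — after: cnt=4, r=3 — ok
T1 CAS — after: cnt=4, r=3 — retry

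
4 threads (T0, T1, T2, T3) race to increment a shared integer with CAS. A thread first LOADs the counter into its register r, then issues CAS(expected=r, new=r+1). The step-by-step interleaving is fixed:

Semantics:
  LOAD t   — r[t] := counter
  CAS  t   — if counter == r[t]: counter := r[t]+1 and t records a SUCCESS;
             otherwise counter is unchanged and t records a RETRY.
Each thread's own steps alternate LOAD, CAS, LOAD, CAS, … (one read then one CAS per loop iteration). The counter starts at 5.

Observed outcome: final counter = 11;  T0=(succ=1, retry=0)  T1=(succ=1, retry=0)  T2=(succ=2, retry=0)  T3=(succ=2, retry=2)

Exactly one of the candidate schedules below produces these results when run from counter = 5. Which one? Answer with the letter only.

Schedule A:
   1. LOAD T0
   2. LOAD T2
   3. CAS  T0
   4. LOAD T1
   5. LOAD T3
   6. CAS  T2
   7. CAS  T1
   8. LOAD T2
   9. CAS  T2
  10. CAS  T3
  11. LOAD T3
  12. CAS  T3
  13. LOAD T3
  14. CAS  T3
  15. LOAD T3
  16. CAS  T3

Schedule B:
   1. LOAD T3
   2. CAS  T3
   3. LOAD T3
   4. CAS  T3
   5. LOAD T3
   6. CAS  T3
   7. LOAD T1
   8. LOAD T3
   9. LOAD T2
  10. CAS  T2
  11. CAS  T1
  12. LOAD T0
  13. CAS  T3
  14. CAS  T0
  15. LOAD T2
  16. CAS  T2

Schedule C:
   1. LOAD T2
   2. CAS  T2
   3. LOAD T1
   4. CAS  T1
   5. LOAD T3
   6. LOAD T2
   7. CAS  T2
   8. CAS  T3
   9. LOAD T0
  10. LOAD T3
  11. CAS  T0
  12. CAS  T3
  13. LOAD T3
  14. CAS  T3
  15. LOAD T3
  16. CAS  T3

C

Tracing schedule C:
   1) LOAD T2:  M=5  r_T2=5
   2) CAS  T2:  M=6  r_T2=5 ✓
   3) LOAD T1:  M=6  r_T1=6
   4) CAS  T1:  M=7  r_T1=6 ✓
   5) LOAD T3:  M=7  r_T3=7
   6) LOAD T2:  M=7  r_T2=7
   7) CAS  T2:  M=8  r_T2=7 ✓
   8) CAS  T3:  M=8  r_T3=7 ✗
   9) LOAD T0:  M=8  r_T0=8
  10) LOAD T3:  M=8  r_T3=8
  11) CAS  T0:  M=9  r_T0=8 ✓
  12) CAS  T3:  M=9  r_T3=8 ✗
  13) LOAD T3:  M=9  r_T3=9
  14) CAS  T3:  M=10  r_T3=9 ✓
  15) LOAD T3:  M=10  r_T3=10
  16) CAS  T3:  M=11  r_T3=10 ✓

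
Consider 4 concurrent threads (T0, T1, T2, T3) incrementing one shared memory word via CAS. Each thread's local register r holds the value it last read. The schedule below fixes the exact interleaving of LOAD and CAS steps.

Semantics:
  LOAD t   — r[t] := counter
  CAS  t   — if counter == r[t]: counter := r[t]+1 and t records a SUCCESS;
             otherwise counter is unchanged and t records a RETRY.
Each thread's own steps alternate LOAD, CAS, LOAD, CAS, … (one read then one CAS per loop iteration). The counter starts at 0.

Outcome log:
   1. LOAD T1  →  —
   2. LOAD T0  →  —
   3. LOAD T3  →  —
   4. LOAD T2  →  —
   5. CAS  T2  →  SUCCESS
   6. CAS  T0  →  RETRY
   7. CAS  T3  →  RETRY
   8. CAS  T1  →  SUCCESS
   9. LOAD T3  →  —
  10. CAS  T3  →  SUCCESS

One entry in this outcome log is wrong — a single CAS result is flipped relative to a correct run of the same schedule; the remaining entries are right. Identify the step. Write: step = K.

step = 8

Correct run:
1. LOAD T1 → mem=0 r[T1]=0 [LOAD]
2. LOAD T0 → mem=0 r[T0]=0 [LOAD]
3. LOAD T3 → mem=0 r[T3]=0 [LOAD]
4. LOAD T2 → mem=0 r[T2]=0 [LOAD]
5. CAS T2 → mem=1 r[T2]=0 [OK]
6. CAS T0 → mem=1 r[T0]=0 [RETRY]
7. CAS T3 → mem=1 r[T3]=0 [RETRY]
8. CAS T1 → mem=1 r[T1]=0 [RETRY]
9. LOAD T3 → mem=1 r[T3]=1 [LOAD]
10. CAS T3 → mem=2 r[T3]=1 [OK]
Flip is step 8.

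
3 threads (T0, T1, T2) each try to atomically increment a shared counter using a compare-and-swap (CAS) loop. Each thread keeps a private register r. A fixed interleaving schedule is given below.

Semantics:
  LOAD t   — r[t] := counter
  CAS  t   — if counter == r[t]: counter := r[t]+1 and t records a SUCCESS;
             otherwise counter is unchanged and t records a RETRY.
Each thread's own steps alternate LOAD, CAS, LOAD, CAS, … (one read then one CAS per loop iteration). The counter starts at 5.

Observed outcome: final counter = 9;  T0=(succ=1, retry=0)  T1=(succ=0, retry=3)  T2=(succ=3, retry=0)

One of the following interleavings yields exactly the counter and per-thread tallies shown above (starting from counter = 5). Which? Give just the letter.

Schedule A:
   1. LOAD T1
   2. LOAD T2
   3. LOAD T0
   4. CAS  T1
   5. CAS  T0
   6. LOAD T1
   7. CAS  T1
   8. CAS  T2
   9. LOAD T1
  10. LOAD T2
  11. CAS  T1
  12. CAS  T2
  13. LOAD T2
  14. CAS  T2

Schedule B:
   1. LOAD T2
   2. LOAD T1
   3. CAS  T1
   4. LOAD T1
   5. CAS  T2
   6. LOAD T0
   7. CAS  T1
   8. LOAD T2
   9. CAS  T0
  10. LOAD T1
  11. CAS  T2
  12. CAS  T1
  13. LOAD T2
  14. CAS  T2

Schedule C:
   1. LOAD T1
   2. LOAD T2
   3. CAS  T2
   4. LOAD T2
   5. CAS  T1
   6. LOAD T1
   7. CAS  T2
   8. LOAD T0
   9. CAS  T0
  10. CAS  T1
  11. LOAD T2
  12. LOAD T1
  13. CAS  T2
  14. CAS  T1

C

Simulating candidate C:
1. LOAD T1 → mem=5 r[T1]=5 [LOAD]
2. LOAD T2 → mem=5 r[T2]=5 [LOAD]
3. CAS T2 → mem=6 r[T2]=5 [OK]
4. LOAD T2 → mem=6 r[T2]=6 [LOAD]
5. CAS T1 → mem=6 r[T1]=5 [RETRY]
6. LOAD T1 → mem=6 r[T1]=6 [LOAD]
7. CAS T2 → mem=7 r[T2]=6 [OK]
8. LOAD T0 → mem=7 r[T0]=7 [LOAD]
9. CAS T0 → mem=8 r[T0]=7 [OK]
10. CAS T1 → mem=8 r[T1]=6 [RETRY]
11. LOAD T2 → mem=8 r[T2]=8 [LOAD]
12. LOAD T1 → mem=8 r[T1]=8 [LOAD]
13. CAS T2 → mem=9 r[T2]=8 [OK]
14. CAS T1 → mem=9 r[T1]=8 [RETRY]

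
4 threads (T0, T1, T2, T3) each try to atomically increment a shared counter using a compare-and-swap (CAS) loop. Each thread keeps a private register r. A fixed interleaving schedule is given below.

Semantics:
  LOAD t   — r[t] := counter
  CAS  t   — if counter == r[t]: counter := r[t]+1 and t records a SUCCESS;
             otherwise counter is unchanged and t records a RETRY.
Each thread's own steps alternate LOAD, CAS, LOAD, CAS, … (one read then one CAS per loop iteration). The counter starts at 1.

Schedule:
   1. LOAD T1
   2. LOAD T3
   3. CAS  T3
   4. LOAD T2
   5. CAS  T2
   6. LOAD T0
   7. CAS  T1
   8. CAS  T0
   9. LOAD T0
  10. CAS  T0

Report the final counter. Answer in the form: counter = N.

counter = 5

[1] T1.load  rd  (counter 1, T1.r 1)
[2] T3.load  rd  (counter 1, T3.r 1)
[3] T3.cas  hit  (counter 2, T3.r 1)
[4] T2.load  rd  (counter 2, T2.r 2)
[5] T2.cas  hit  (counter 3, T2.r 2)
[6] T0.load  rd  (counter 3, T0.r 3)
[7] T1.cas  miss  (counter 3, T1.r 1)
[8] T0.cas  hit  (counter 4, T0.r 3)
[9] T0.load  rd  (counter 4, T0.r 4)
[10] T0.cas  hit  (counter 5, T0.r 4)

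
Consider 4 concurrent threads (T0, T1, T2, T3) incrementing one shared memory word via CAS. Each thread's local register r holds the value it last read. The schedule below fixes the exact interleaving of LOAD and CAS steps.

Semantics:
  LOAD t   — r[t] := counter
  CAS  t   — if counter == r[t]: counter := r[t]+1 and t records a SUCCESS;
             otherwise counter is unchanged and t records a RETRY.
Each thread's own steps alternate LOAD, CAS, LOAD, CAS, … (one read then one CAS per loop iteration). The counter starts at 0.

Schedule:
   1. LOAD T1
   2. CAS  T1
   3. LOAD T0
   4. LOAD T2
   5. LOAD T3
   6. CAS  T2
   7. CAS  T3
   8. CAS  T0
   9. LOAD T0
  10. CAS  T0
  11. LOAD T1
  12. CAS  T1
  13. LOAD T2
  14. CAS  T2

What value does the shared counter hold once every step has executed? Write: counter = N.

   1) LOAD T1:  M=0  r_T1=0
   2) CAS  T1:  M=1  r_T1=0 ✓
   3) LOAD T0:  M=1  r_T0=1
   4) LOAD T2:  M=1  r_T2=1
   5) LOAD T3:  M=1  r_T3=1
   6) CAS  T2:  M=2  r_T2=1 ✓
   7) CAS  T3:  M=2  r_T3=1 ✗
   8) CAS  T0:  M=2  r_T0=1 ✗
   9) LOAD T0:  M=2  r_T0=2
  10) CAS  T0:  M=3  r_T0=2 ✓
  11) LOAD T1:  M=3  r_T1=3
  12) CAS  T1:  M=4  r_T1=3 ✓
  13) LOAD T2:  M=4  r_T2=4
  14) CAS  T2:  M=5  r_T2=4 ✓

counter = 5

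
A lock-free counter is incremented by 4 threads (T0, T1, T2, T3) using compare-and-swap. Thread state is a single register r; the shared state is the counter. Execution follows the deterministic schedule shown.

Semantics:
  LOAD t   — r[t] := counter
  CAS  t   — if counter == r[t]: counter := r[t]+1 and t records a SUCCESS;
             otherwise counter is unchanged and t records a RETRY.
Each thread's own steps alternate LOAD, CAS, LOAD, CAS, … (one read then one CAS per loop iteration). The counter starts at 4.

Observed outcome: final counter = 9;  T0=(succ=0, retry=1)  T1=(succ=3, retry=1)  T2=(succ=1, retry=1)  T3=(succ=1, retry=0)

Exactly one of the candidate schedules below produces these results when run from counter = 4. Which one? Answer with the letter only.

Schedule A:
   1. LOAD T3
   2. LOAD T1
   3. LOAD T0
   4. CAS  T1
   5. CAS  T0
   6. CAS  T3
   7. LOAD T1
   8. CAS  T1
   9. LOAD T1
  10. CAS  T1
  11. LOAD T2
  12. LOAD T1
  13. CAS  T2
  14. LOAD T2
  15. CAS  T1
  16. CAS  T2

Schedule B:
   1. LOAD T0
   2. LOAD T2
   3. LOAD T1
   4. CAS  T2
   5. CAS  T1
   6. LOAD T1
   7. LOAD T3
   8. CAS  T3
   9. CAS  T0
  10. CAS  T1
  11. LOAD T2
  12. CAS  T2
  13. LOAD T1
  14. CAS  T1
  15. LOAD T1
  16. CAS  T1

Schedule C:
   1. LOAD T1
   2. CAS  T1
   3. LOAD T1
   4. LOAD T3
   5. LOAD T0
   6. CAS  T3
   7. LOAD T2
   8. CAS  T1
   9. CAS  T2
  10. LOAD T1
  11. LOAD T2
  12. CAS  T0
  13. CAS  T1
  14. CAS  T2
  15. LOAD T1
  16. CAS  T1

C

Simulating candidate C:
#1 T1 reads 4
#2 T1 CAS(4→5) writes; counter now 5
#3 T1 reads 5
#4 T3 reads 5
#5 T0 reads 5
#6 T3 CAS(5→6) writes; counter now 6
#7 T2 reads 6
#8 T1 CAS(5→6) fails; counter now 6
#9 T2 CAS(6→7) writes; counter now 7
#10 T1 reads 7
#11 T2 reads 7
#12 T0 CAS(5→6) fails; counter now 7
#13 T1 CAS(7→8) writes; counter now 8
#14 T2 CAS(7→8) fails; counter now 8
#15 T1 reads 8
#16 T1 CAS(8→9) writes; counter now 9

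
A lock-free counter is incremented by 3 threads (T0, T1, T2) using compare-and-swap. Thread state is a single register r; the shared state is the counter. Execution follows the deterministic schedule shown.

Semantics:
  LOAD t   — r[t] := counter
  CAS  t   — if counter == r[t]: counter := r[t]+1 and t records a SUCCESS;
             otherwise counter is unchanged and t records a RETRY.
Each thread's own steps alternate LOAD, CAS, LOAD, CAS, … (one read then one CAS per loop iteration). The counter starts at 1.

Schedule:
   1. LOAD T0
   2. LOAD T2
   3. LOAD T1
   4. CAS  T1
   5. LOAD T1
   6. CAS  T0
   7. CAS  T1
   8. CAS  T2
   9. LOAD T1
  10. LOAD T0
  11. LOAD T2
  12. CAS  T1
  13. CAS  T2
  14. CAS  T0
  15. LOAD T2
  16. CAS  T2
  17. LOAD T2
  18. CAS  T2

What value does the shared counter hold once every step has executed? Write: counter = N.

#1 T0 reads 1
#2 T2 reads 1
#3 T1 reads 1
#4 T1 CAS(1→2) writes; counter now 2
#5 T1 reads 2
#6 T0 CAS(1→2) fails; counter now 2
#7 T1 CAS(2→3) writes; counter now 3
#8 T2 CAS(1→2) fails; counter now 3
#9 T1 reads 3
#10 T0 reads 3
#11 T2 reads 3
#12 T1 CAS(3→4) writes; counter now 4
#13 T2 CAS(3→4) fails; counter now 4
#14 T0 CAS(3→4) fails; counter now 4
#15 T2 reads 4
#16 T2 CAS(4→5) writes; counter now 5
#17 T2 reads 5
#18 T2 CAS(5→6) writes; counter now 6

counter = 6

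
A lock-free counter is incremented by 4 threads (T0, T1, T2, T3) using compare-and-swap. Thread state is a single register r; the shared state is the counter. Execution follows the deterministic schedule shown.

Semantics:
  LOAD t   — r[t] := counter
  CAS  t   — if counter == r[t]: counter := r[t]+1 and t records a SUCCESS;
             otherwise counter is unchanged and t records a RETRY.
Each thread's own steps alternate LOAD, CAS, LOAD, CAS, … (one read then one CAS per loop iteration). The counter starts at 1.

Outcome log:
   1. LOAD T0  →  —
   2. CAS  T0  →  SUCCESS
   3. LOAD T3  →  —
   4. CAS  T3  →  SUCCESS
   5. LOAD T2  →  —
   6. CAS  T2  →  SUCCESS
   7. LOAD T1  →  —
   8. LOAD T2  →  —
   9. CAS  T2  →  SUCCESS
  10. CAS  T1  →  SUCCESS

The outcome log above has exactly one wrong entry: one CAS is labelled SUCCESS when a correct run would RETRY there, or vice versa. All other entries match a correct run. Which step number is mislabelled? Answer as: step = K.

Re-executing:
step 1: T0 LOAD ⇒ load; ctr=1 reg=1
step 2: T0 CAS ⇒ ok; ctr=2 reg=1
step 3: T3 LOAD ⇒ load; ctr=2 reg=2
step 4: T3 CAS ⇒ ok; ctr=3 reg=2
step 5: T2 LOAD ⇒ load; ctr=3 reg=3
step 6: T2 CAS ⇒ ok; ctr=4 reg=3
step 7: T1 LOAD ⇒ load; ctr=4 reg=4
step 8: T2 LOAD ⇒ load; ctr=4 reg=4
step 9: T2 CAS ⇒ ok; ctr=5 reg=4
step 10: T1 CAS ⇒ retry; ctr=5 reg=4
Flip is step 10.

step = 10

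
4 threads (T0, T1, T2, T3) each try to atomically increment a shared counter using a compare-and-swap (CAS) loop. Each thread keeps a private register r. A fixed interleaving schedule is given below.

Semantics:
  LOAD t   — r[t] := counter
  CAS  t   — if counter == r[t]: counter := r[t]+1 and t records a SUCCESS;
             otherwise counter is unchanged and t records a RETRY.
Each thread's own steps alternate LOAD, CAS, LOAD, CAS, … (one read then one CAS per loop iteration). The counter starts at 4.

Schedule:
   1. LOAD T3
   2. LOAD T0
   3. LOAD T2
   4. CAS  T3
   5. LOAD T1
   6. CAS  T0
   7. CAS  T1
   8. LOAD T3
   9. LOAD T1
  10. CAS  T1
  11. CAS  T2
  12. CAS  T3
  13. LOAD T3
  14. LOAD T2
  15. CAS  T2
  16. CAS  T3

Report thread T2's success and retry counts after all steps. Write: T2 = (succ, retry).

1. LOAD T3 → mem=4 r[T3]=4 [LOAD]
2. LOAD T0 → mem=4 r[T0]=4 [LOAD]
3. LOAD T2 → mem=4 r[T2]=4 [LOAD]
4. CAS T3 → mem=5 r[T3]=4 [OK]
5. LOAD T1 → mem=5 r[T1]=5 [LOAD]
6. CAS T0 → mem=5 r[T0]=4 [RETRY]
7. CAS T1 → mem=6 r[T1]=5 [OK]
8. LOAD T3 → mem=6 r[T3]=6 [LOAD]
9. LOAD T1 → mem=6 r[T1]=6 [LOAD]
10. CAS T1 → mem=7 r[T1]=6 [OK]
11. CAS T2 → mem=7 r[T2]=4 [RETRY]
12. CAS T3 → mem=7 r[T3]=6 [RETRY]
13. LOAD T3 → mem=7 r[T3]=7 [LOAD]
14. LOAD T2 → mem=7 r[T2]=7 [LOAD]
15. CAS T2 → mem=8 r[T2]=7 [OK]
16. CAS T3 → mem=8 r[T3]=7 [RETRY]

T2 = (1, 1)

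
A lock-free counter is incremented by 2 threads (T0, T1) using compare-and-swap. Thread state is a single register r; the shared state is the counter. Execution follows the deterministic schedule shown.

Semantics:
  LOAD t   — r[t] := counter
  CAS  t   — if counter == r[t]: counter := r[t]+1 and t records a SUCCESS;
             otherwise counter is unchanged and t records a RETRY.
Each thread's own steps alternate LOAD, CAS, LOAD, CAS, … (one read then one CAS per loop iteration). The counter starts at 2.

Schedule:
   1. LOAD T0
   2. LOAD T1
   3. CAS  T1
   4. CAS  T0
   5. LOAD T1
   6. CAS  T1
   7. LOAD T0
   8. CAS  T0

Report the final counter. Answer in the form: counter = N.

counter = 5

step 1: T0 LOAD ⇒ load; ctr=2 reg=2
step 2: T1 LOAD ⇒ load; ctr=2 reg=2
step 3: T1 CAS ⇒ ok; ctr=3 reg=2
step 4: T0 CAS ⇒ retry; ctr=3 reg=2
step 5: T1 LOAD ⇒ load; ctr=3 reg=3
step 6: T1 CAS ⇒ ok; ctr=4 reg=3
step 7: T0 LOAD ⇒ load; ctr=4 reg=4
step 8: T0 CAS ⇒ ok; ctr=5 reg=4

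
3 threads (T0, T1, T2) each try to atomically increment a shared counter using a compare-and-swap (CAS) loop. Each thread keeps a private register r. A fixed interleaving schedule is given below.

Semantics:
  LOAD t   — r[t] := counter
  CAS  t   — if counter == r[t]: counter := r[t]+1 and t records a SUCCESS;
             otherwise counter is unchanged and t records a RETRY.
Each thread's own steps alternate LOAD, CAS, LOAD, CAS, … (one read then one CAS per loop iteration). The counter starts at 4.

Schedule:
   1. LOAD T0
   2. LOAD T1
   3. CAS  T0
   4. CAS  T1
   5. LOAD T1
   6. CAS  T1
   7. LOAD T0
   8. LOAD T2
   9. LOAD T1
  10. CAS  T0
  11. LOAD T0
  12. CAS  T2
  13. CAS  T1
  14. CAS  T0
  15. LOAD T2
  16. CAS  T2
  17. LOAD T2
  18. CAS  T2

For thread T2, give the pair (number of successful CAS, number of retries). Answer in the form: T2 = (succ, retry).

1. LOAD T0 → mem=4 r[T0]=4 [LOAD]
2. LOAD T1 → mem=4 r[T1]=4 [LOAD]
3. CAS T0 → mem=5 r[T0]=4 [OK]
4. CAS T1 → mem=5 r[T1]=4 [RETRY]
5. LOAD T1 → mem=5 r[T1]=5 [LOAD]
6. CAS T1 → mem=6 r[T1]=5 [OK]
7. LOAD T0 → mem=6 r[T0]=6 [LOAD]
8. LOAD T2 → mem=6 r[T2]=6 [LOAD]
9. LOAD T1 → mem=6 r[T1]=6 [LOAD]
10. CAS T0 → mem=7 r[T0]=6 [OK]
11. LOAD T0 → mem=7 r[T0]=7 [LOAD]
12. CAS T2 → mem=7 r[T2]=6 [RETRY]
13. CAS T1 → mem=7 r[T1]=6 [RETRY]
14. CAS T0 → mem=8 r[T0]=7 [OK]
15. LOAD T2 → mem=8 r[T2]=8 [LOAD]
16. CAS T2 → mem=9 r[T2]=8 [OK]
17. LOAD T2 → mem=9 r[T2]=9 [LOAD]
18. CAS T2 → mem=10 r[T2]=9 [OK]

T2 = (2, 1)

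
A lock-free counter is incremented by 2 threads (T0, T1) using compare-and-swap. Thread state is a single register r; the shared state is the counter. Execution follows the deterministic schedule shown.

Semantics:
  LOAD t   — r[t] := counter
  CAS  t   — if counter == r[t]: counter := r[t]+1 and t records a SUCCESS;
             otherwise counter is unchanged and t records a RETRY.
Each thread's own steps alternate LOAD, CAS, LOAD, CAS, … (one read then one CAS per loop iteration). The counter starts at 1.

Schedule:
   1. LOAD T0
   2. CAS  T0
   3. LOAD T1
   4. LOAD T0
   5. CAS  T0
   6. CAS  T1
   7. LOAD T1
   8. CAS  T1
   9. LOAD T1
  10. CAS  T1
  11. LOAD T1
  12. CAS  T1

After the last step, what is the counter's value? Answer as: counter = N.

T0 LOAD — after: cnt=1, r=1 — load
T0 CAS — after: cnt=2, r=1 — ok
T1 LOAD — after: cnt=2, r=2 — load
T0 LOAD — after: cnt=2, r=2 — load
T0 CAS — after: cnt=3, r=2 — ok
T1 CAS — after: cnt=3, r=2 — retry
T1 LOAD — after: cnt=3, r=3 — load
T1 CAS — after: cnt=4, r=3 — ok
T1 LOAD — after: cnt=4, r=4 — load
T1 CAS — after: cnt=5, r=4 — ok
T1 LOAD — after: cnt=5, r=5 — load
T1 CAS — after: cnt=6, r=5 — ok

counter = 6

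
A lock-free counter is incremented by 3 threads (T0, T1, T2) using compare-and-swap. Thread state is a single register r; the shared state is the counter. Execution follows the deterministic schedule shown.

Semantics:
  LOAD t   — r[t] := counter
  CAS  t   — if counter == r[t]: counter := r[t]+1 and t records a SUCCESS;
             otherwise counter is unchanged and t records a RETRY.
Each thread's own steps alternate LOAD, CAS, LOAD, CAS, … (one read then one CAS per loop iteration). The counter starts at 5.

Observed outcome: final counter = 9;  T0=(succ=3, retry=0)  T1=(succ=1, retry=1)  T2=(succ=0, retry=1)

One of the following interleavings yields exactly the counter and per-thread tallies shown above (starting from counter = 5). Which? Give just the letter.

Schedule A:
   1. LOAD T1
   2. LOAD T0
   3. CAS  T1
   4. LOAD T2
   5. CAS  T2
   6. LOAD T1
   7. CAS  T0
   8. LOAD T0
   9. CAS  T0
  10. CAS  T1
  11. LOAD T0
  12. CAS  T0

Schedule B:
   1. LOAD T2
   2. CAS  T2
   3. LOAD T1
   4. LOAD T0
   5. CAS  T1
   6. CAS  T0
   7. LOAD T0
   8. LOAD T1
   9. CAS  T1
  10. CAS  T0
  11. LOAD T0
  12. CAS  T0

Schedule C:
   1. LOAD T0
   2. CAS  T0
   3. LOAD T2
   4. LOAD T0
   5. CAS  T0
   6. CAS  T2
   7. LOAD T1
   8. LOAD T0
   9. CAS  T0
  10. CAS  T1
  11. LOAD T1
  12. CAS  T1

Simulating candidate C:
#1 T0 reads 5
#2 T0 CAS(5→6) writes; counter now 6
#3 T2 reads 6
#4 T0 reads 6
#5 T0 CAS(6→7) writes; counter now 7
#6 T2 CAS(6→7) fails; counter now 7
#7 T1 reads 7
#8 T0 reads 7
#9 T0 CAS(7→8) writes; counter now 8
#10 T1 CAS(7→8) fails; counter now 8
#11 T1 reads 8
#12 T1 CAS(8→9) writes; counter now 9

C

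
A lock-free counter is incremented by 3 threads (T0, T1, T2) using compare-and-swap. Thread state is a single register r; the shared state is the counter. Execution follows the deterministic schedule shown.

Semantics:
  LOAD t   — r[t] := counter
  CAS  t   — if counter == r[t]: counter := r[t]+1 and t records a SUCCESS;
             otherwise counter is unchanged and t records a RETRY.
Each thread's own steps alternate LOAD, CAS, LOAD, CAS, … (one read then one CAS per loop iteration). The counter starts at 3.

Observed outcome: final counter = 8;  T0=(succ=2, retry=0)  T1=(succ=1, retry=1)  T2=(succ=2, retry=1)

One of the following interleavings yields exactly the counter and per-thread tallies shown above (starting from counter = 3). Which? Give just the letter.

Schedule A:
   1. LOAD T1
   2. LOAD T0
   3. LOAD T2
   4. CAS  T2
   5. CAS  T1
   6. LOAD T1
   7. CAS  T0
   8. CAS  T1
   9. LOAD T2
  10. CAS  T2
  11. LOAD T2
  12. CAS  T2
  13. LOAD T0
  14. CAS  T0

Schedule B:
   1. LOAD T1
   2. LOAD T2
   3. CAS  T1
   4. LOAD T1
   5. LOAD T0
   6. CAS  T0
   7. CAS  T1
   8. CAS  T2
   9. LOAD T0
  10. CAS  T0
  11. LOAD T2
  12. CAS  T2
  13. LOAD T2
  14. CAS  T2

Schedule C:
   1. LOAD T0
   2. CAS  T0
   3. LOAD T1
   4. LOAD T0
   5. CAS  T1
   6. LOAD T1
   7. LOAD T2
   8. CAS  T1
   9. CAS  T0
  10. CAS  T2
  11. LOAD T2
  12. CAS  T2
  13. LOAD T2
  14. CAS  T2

Simulating candidate B:
   1) LOAD T1:  M=3  r_T1=3
   2) LOAD T2:  M=3  r_T2=3
   3) CAS  T1:  M=4  r_T1=3 ✓
   4) LOAD T1:  M=4  r_T1=4
   5) LOAD T0:  M=4  r_T0=4
   6) CAS  T0:  M=5  r_T0=4 ✓
   7) CAS  T1:  M=5  r_T1=4 ✗
   8) CAS  T2:  M=5  r_T2=3 ✗
   9) LOAD T0:  M=5  r_T0=5
  10) CAS  T0:  M=6  r_T0=5 ✓
  11) LOAD T2:  M=6  r_T2=6
  12) CAS  T2:  M=7  r_T2=6 ✓
  13) LOAD T2:  M=7  r_T2=7
  14) CAS  T2:  M=8  r_T2=7 ✓

B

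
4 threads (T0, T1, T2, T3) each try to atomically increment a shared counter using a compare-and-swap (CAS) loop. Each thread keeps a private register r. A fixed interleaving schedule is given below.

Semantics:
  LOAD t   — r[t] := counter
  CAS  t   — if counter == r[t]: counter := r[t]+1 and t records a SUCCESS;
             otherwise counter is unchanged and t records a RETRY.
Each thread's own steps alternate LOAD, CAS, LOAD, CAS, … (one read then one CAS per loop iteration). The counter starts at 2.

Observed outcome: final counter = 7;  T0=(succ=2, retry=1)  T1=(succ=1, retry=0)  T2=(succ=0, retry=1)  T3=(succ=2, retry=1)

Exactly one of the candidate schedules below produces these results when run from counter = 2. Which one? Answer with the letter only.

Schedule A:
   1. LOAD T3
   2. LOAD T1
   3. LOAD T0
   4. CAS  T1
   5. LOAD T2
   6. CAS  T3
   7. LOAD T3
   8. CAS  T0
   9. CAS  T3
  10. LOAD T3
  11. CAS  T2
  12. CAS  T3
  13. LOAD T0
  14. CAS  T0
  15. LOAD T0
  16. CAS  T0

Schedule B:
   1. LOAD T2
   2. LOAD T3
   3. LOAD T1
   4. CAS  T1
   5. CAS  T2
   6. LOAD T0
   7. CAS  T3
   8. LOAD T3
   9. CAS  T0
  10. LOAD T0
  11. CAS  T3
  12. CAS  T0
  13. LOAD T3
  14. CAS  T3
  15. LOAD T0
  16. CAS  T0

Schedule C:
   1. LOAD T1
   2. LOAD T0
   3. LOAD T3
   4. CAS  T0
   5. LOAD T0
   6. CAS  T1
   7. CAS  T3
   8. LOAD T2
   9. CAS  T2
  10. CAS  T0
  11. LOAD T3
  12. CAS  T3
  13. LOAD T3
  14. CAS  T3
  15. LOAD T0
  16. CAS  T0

Tracing schedule A:
T3 LOAD — after: cnt=2, r=2 — load
T1 LOAD — after: cnt=2, r=2 — load
T0 LOAD — after: cnt=2, r=2 — load
T1 CAS — after: cnt=3, r=2 — ok
T2 LOAD — after: cnt=3, r=3 — load
T3 CAS — after: cnt=3, r=2 — retry
T3 LOAD — after: cnt=3, r=3 — load
T0 CAS — after: cnt=3, r=2 — retry
T3 CAS — after: cnt=4, r=3 — ok
T3 LOAD — after: cnt=4, r=4 — load
T2 CAS — after: cnt=4, r=3 — retry
T3 CAS — after: cnt=5, r=4 — ok
T0 LOAD — after: cnt=5, r=5 — load
T0 CAS — after: cnt=6, r=5 — ok
T0 LOAD — after: cnt=6, r=6 — load
T0 CAS — after: cnt=7, r=6 — ok

A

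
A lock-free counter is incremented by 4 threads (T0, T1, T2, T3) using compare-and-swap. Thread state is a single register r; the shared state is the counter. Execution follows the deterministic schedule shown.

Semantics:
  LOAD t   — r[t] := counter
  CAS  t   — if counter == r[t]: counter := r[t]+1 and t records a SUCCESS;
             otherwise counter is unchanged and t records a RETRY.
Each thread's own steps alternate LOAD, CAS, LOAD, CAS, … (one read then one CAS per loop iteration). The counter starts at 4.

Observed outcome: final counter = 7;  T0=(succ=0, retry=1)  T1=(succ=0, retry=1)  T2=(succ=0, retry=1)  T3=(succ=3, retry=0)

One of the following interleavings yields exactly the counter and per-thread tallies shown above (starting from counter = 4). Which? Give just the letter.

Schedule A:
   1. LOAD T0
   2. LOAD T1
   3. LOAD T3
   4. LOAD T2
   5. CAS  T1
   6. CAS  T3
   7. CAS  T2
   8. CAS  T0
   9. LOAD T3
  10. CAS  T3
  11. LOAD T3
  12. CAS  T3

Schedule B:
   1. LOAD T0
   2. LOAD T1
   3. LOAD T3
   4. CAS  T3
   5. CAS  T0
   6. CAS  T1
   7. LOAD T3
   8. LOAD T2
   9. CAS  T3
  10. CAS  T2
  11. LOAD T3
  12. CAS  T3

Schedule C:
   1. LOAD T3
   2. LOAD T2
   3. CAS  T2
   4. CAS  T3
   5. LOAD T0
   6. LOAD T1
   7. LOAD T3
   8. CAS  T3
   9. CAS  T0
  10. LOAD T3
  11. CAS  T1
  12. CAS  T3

Run B:
T0 LOAD — after: cnt=4, r=4 — load
T1 LOAD — after: cnt=4, r=4 — load
T3 LOAD — after: cnt=4, r=4 — load
T3 CAS — after: cnt=5, r=4 — ok
T0 CAS — after: cnt=5, r=4 — retry
T1 CAS — after: cnt=5, r=4 — retry
T3 LOAD — after: cnt=5, r=5 — load
T2 LOAD — after: cnt=5, r=5 — load
T3 CAS — after: cnt=6, r=5 — ok
T2 CAS — after: cnt=6, r=5 — retry
T3 LOAD — after: cnt=6, r=6 — load
T3 CAS — after: cnt=7, r=6 — ok

B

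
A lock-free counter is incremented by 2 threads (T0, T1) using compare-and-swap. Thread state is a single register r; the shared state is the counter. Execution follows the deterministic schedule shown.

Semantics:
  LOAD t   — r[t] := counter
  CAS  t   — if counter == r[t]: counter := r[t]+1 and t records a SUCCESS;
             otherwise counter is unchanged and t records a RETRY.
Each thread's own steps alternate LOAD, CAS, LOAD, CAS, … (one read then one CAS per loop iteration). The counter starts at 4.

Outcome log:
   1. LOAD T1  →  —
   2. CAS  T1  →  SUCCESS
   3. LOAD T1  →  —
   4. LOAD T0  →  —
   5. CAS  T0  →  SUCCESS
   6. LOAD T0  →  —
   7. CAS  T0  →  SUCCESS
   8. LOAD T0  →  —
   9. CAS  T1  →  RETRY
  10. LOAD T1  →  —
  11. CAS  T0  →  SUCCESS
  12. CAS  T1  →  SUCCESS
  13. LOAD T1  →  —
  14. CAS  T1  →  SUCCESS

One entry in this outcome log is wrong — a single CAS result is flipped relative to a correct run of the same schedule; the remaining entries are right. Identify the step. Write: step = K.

Reference trace:
1. LOAD T1 → mem=4 r[T1]=4 [LOAD]
2. CAS T1 → mem=5 r[T1]=4 [OK]
3. LOAD T1 → mem=5 r[T1]=5 [LOAD]
4. LOAD T0 → mem=5 r[T0]=5 [LOAD]
5. CAS T0 → mem=6 r[T0]=5 [OK]
6. LOAD T0 → mem=6 r[T0]=6 [LOAD]
7. CAS T0 → mem=7 r[T0]=6 [OK]
8. LOAD T0 → mem=7 r[T0]=7 [LOAD]
9. CAS T1 → mem=7 r[T1]=5 [RETRY]
10. LOAD T1 → mem=7 r[T1]=7 [LOAD]
11. CAS T0 → mem=8 r[T0]=7 [OK]
12. CAS T1 → mem=8 r[T1]=7 [RETRY]
13. LOAD T1 → mem=8 r[T1]=8 [LOAD]
14. CAS T1 → mem=9 r[T1]=8 [OK]
Log disagrees first at step 12.

step = 12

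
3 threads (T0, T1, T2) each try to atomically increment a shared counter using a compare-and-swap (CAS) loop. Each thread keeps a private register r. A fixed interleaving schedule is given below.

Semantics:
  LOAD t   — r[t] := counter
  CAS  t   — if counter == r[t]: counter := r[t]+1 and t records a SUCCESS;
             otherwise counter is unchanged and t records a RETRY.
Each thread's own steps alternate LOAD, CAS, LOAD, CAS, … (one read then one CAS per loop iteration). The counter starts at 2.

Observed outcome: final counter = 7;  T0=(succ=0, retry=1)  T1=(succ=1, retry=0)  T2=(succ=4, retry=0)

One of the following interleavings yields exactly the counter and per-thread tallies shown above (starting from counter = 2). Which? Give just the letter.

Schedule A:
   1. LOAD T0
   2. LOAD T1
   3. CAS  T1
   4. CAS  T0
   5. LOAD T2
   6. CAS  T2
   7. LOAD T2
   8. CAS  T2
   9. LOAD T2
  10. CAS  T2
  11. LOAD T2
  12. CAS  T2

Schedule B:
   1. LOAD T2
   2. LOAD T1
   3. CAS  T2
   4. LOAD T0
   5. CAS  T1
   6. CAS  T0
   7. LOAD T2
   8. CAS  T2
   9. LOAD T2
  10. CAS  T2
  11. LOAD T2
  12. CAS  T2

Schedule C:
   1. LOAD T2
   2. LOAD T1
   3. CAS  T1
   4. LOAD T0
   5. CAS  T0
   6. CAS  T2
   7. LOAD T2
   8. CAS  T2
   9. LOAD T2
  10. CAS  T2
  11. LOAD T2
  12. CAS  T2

Run A:
T0 LOAD — after: cnt=2, r=2 — load
T1 LOAD — after: cnt=2, r=2 — load
T1 CAS — after: cnt=3, r=2 — ok
T0 CAS — after: cnt=3, r=2 — retry
T2 LOAD — after: cnt=3, r=3 — load
T2 CAS — after: cnt=4, r=3 — ok
T2 LOAD — after: cnt=4, r=4 — load
T2 CAS — after: cnt=5, r=4 — ok
T2 LOAD — after: cnt=5, r=5 — load
T2 CAS — after: cnt=6, r=5 — ok
T2 LOAD — after: cnt=6, r=6 — load
T2 CAS — after: cnt=7, r=6 — ok

A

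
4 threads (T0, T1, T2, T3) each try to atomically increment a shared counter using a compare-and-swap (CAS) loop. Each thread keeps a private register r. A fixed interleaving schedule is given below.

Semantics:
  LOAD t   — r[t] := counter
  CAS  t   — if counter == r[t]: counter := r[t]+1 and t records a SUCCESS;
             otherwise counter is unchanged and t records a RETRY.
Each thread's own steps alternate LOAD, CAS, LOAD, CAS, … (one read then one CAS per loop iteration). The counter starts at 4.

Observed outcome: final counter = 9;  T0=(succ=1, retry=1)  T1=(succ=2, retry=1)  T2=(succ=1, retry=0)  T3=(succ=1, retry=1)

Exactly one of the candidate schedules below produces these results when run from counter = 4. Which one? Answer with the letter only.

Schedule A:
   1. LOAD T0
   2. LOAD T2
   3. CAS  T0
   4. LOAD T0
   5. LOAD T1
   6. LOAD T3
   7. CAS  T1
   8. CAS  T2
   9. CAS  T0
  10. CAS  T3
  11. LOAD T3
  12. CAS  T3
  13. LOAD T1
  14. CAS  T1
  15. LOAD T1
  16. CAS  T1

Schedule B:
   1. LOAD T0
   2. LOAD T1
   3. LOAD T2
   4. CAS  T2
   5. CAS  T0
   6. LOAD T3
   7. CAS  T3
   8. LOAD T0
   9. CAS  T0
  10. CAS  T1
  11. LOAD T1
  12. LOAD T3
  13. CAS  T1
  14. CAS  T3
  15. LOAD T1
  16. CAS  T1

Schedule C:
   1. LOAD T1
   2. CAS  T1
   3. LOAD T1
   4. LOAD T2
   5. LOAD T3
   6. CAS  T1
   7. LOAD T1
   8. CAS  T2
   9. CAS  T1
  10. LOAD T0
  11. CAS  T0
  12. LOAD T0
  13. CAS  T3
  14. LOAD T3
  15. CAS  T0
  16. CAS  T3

B

Run B:
#1 T0 reads 4
#2 T1 reads 4
#3 T2 reads 4
#4 T2 CAS(4→5) writes; counter now 5
#5 T0 CAS(4→5) fails; counter now 5
#6 T3 reads 5
#7 T3 CAS(5→6) writes; counter now 6
#8 T0 reads 6
#9 T0 CAS(6→7) writes; counter now 7
#10 T1 CAS(4→5) fails; counter now 7
#11 T1 reads 7
#12 T3 reads 7
#13 T1 CAS(7→8) writes; counter now 8
#14 T3 CAS(7→8) fails; counter now 8
#15 T1 reads 8
#16 T1 CAS(8→9) writes; counter now 9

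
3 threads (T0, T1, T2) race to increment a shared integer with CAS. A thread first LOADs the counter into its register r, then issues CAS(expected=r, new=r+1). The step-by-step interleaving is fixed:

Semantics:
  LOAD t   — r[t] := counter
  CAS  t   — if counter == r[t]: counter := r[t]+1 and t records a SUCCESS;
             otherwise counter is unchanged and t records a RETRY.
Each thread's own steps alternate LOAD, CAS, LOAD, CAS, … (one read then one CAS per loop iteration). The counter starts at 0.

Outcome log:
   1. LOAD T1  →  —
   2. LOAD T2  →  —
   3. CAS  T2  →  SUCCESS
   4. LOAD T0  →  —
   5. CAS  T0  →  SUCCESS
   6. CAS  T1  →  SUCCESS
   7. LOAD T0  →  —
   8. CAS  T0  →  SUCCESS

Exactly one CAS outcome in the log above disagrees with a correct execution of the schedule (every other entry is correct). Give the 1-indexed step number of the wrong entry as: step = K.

step = 6

Reference trace:
[1] T1.load  rd  (counter 0, T1.r 0)
[2] T2.load  rd  (counter 0, T2.r 0)
[3] T2.cas  hit  (counter 1, T2.r 0)
[4] T0.load  rd  (counter 1, T0.r 1)
[5] T0.cas  hit  (counter 2, T0.r 1)
[6] T1.cas  miss  (counter 2, T1.r 0)
[7] T0.load  rd  (counter 2, T0.r 2)
[8] T0.cas  hit  (counter 3, T0.r 2)
Log disagrees first at step 6.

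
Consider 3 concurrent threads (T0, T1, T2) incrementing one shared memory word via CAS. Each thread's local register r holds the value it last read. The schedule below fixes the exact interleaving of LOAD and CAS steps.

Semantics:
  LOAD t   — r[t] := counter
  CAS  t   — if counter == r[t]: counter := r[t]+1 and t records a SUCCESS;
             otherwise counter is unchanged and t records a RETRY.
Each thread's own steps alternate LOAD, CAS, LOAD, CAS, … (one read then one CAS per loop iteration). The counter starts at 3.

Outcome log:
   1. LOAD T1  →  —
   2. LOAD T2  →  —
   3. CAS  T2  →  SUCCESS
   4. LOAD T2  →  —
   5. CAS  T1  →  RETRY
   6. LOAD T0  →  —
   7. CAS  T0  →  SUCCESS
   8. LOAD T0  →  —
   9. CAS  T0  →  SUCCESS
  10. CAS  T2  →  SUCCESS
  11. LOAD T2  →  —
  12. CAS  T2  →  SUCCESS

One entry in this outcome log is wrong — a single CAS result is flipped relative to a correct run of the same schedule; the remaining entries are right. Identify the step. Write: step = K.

Reference trace:
[1] T1.load  rd  (counter 3, T1.r 3)
[2] T2.load  rd  (counter 3, T2.r 3)
[3] T2.cas  hit  (counter 4, T2.r 3)
[4] T2.load  rd  (counter 4, T2.r 4)
[5] T1.cas  miss  (counter 4, T1.r 3)
[6] T0.load  rd  (counter 4, T0.r 4)
[7] T0.cas  hit  (counter 5, T0.r 4)
[8] T0.load  rd  (counter 5, T0.r 5)
[9] T0.cas  hit  (counter 6, T0.r 5)
[10] T2.cas  miss  (counter 6, T2.r 4)
[11] T2.load  rd  (counter 6, T2.r 6)
[12] T2.cas  hit  (counter 7, T2.r 6)
Log disagrees first at step 10.

step = 10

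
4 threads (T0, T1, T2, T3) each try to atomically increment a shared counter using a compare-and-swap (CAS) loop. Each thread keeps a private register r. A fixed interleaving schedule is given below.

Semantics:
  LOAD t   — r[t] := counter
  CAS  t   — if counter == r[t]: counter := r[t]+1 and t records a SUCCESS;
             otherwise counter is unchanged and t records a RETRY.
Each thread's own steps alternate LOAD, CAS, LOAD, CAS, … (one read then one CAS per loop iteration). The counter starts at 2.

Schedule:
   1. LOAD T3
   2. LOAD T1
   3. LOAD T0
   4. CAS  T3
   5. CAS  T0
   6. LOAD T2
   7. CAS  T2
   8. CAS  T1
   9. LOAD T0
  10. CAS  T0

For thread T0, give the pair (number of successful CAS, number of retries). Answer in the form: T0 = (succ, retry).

#1 T3 reads 2
#2 T1 reads 2
#3 T0 reads 2
#4 T3 CAS(2→3) writes; counter now 3
#5 T0 CAS(2→3) fails; counter now 3
#6 T2 reads 3
#7 T2 CAS(3→4) writes; counter now 4
#8 T1 CAS(2→3) fails; counter now 4
#9 T0 reads 4
#10 T0 CAS(4→5) writes; counter now 5

T0 = (1, 1)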